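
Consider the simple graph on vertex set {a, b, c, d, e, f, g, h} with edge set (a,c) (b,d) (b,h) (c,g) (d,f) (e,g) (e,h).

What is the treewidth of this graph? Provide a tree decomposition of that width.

Treewidth 1.
Bags: B1 = {a, c}  B2 = {c, g}  B3 = {e, g}  B4 = {e, h}  B5 = {b, h}  B6 = {b, d}  B7 = {d, f}
Tree: B1–B2, B2–B3, B3–B4, B4–B5, B5–B6, B6–B7

Every bag has size at most 2, so the width is 2 − 1 = 1 and tw(G) ≤ 1. Since G has at least one edge (e.g. a–c), it is not an edgeless graph, so tw(G) ≥ 1. Hence tw(G) = 1 exactly.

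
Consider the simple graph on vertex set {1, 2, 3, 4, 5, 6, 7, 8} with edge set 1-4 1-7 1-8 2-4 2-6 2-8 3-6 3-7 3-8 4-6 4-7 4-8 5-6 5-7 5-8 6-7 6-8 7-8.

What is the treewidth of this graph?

A width-3 tree decomposition is:
Bags: B1 = {5, 6, 7, 8}  B2 = {3, 6, 7, 8}  B3 = {4, 6, 7, 8}  B4 = {1, 4, 7, 8}  B5 = {2, 4, 6, 8}
Tree: B1–B2, B2–B3, B3–B4, B3–B5
Every bag has size at most 4, so the width is 4 − 1 = 3 and tw(G) ≤ 3. For the lower bound, the 4 vertices {1, 4, 7, 8} are pairwise adjacent, and any tree decomposition puts a clique entirely inside one bag — forcing width ≥ 3. Combining the bounds, tw(G) = 3.

3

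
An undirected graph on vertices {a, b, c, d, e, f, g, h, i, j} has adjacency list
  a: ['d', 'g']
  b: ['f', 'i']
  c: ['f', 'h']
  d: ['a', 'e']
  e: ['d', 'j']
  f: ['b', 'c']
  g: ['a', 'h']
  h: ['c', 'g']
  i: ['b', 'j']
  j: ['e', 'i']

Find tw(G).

2

A width-2 tree decomposition is:
Bags: B1 = {d, e, j}  B2 = {d, i, j}  B3 = {b, d, i}  B4 = {b, d, f}  B5 = {c, d, f}  B6 = {c, d, h}  B7 = {d, g, h}  B8 = {a, d, g}
Tree: B1–B2, B2–B3, B3–B4, B4–B5, B5–B6, B6–B7, B7–B8
Each bag holds 3 vertices, so the decomposition has width 2, which upper-bounds the treewidth. Since d–e–j–i–b–f–c–h–g–a–d is a cycle in G, G is not acyclic. Forests are exactly the graphs of treewidth ≤ 1, so tw(G) ≥ 2. Hence tw(G) = 2 exactly.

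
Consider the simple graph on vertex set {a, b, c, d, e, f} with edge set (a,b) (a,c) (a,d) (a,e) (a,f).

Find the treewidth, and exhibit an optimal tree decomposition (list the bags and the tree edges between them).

Treewidth 1.
One optimal decomposition is:
Bags: B1 = {a, b}  B2 = {a, f}  B3 = {a, c}  B4 = {a, e}  B5 = {a, d}
Tree: B1–B2, B1–B3, B3–B4, B3–B5

Every bag has size at most 2, so the width is 2 − 1 = 1 and tw(G) ≤ 1. Since G has at least one edge (e.g. b–a), it is not an edgeless graph, so tw(G) ≥ 1. The upper and lower bounds meet at 1, so that is the treewidth.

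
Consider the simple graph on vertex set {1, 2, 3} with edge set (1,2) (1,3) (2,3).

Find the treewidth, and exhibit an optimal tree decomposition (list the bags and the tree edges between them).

A single bag containing all 3 vertices is trivially a valid decomposition of width 2. For the lower bound, the 3 vertices {1, 2, 3} are pairwise adjacent, and any tree decomposition puts a clique entirely inside one bag — forcing width ≥ 2. The upper and lower bounds meet at 2, so that is the treewidth.

Treewidth 2.
Bags: B1 = {1, 2, 3}
Tree: (single bag)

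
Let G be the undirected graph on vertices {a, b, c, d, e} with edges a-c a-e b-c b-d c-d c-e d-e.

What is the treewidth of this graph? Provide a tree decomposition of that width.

Every bag has size at most 3, so the width is 3 − 1 = 2 and tw(G) ≤ 2. Conversely, {c, d, e} is a clique of size 3, and the vertices of any clique must share a bag in every tree decomposition; so some bag has ≥ 3 vertices and tw(G) ≥ 2. Combining the bounds, tw(G) = 2.

Treewidth 2.
One such decomposition:
Bags: B1 = {b, c, d}  B2 = {c, d, e}  B3 = {a, c, e}
Tree: B1–B2, B2–B3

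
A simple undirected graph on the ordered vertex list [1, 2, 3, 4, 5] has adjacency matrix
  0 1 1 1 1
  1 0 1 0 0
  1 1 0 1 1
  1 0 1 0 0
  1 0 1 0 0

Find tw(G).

A width-2 tree decomposition is:
Bags: B1 = {1, 2, 3}  B2 = {1, 3, 4}  B3 = {1, 3, 5}
Tree: B1–B2, B2–B3
Every bag has size at most 3, so the width is 3 − 1 = 2 and tw(G) ≤ 2. On the other hand G contains the 3-clique {1, 2, 3}. A clique must lie in a single bag of any decomposition, so no decomposition can have width below 2. Combining the bounds, tw(G) = 2.

2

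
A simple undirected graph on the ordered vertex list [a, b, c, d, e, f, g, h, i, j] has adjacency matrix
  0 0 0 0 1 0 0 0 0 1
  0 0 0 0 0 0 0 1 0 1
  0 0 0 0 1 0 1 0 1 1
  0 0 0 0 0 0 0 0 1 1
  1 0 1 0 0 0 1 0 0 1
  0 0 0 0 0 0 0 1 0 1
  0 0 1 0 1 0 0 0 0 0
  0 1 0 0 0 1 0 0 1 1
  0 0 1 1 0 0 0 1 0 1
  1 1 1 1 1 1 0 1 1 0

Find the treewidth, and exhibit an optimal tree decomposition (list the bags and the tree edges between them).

Treewidth 2.
One optimal decomposition is:
Bags: B1 = {c, i, j}  B2 = {c, e, j}  B3 = {h, i, j}  B4 = {b, h, j}  B5 = {f, h, j}  B6 = {a, e, j}  B7 = {c, e, g}  B8 = {d, i, j}
Tree: B1–B2, B1–B3, B3–B4, B4–B5, B2–B6, B2–B7, B3–B8

Each bag holds 3 vertices, so the decomposition has width 2, which upper-bounds the treewidth. Conversely, {c, e, g} is a clique of size 3, and the vertices of any clique must share a bag in every tree decomposition; so some bag has ≥ 3 vertices and tw(G) ≥ 2. Therefore the treewidth is 2.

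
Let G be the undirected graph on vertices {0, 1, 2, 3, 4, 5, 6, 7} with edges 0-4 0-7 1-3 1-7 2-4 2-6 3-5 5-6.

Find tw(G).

2

A width-2 tree decomposition is:
Bags: B1 = {2, 4, 6}  B2 = {0, 4, 6}  B3 = {0, 6, 7}  B4 = {1, 6, 7}  B5 = {1, 3, 6}  B6 = {3, 5, 6}
Tree: B1–B2, B2–B3, B3–B4, B4–B5, B5–B6
Every bag has size at most 3, so the width is 3 − 1 = 2 and tw(G) ≤ 2. Since 6–2–4–0–7–1–3–5–6 is a cycle in G, G is not acyclic. Forests are exactly the graphs of treewidth ≤ 1, so tw(G) ≥ 2. Therefore the treewidth is 2.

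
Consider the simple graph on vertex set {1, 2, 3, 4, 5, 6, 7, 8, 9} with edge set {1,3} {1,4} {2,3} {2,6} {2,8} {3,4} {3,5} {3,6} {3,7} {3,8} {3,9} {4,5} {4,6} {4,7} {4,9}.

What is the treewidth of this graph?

2

A width-2 tree decomposition is:
Bags: B1 = {3, 4, 5}  B2 = {3, 4, 6}  B3 = {3, 4, 9}  B4 = {3, 4, 7}  B5 = {1, 3, 4}  B6 = {2, 3, 6}  B7 = {2, 3, 8}
Tree: B1–B2, B2–B3, B3–B4, B4–B5, B2–B6, B6–B7
Every bag has size at most 3, so the width is 3 − 1 = 2 and tw(G) ≤ 2. On the other hand G contains the 3-clique {2, 3, 8}. A clique must lie in a single bag of any decomposition, so no decomposition can have width below 2. Therefore the treewidth is 2.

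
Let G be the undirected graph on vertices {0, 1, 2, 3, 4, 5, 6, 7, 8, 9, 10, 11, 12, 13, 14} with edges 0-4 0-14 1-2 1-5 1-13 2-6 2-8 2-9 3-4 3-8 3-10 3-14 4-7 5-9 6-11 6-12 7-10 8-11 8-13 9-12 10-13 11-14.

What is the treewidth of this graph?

A width-3 tree decomposition is:
Bags: B1 = {0, 4, 7, 10}  B2 = {0, 3, 4, 10}  B3 = {0, 3, 10, 14}  B4 = {3, 10, 13, 14}  B5 = {3, 8, 13, 14}  B6 = {8, 11, 13, 14}  B7 = {1, 8, 11, 13}  B8 = {1, 2, 8, 11}  B9 = {1, 2, 6, 11}  B10 = {1, 2, 5, 6}  B11 = {2, 5, 6, 9}  B12 = {5, 6, 9, 12}
Tree: B1–B2, B2–B3, B3–B4, B4–B5, B5–B6, B6–B7, B7–B8, B8–B9, B9–B10, B10–B11, B11–B12
Every bag has size at most 4, so the width is 4 − 1 = 3 and tw(G) ≤ 3. For the lower bound: the 4 vertex sets {0,4,7}, {10}, {3}, {8,11,13,14} are disjoint, each induces a connected subgraph, and every pair is joined by at least one edge of G. Contracting each set to a single vertex therefore yields K_{4} as a minor, and since treewidth is minor-monotone, tw(G) ≥ tw(K_{4}) = 3. Therefore the treewidth is 3.

3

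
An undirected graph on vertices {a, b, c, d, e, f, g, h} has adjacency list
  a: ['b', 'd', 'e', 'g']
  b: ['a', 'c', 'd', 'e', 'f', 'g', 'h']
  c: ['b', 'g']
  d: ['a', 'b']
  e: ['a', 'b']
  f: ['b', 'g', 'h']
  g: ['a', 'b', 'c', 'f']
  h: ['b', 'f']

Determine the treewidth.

2

A width-2 tree decomposition is:
Bags: B1 = {b, f, g}  B2 = {a, b, g}  B3 = {a, b, d}  B4 = {b, f, h}  B5 = {a, b, e}  B6 = {b, c, g}
Tree: B1–B2, B2–B3, B1–B4, B3–B5, B2–B6
Every bag has size at most 3, so the width is 3 − 1 = 2 and tw(G) ≤ 2. On the other hand G contains the 3-clique {a, b, d}. A clique must lie in a single bag of any decomposition, so no decomposition can have width below 2. Combining the bounds, tw(G) = 2.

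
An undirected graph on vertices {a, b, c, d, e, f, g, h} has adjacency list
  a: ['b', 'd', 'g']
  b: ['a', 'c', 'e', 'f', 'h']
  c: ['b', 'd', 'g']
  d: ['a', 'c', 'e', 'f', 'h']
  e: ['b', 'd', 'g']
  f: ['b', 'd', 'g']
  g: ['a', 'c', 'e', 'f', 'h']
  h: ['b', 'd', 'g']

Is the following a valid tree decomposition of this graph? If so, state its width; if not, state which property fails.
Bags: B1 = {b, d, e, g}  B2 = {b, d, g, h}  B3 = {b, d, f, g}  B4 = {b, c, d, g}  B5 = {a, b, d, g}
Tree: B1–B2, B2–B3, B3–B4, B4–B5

Yes; width 3.

Vertex coverage: the bags together contain {a, b, c, d, e, f, g, h}, the full vertex set. Edge coverage: each edge of G has both endpoints in at least one bag. Running intersection: for every vertex, the bags containing it form a connected subtree. All three properties hold, so this is a valid tree decomposition of width max|bag| − 1 = 3, and hence tw(G) ≤ 3.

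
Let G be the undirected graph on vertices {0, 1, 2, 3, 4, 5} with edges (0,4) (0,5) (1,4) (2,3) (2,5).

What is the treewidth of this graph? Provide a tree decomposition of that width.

Every bag has size at most 2, so the width is 2 − 1 = 1 and tw(G) ≤ 1. Since G has at least one edge (e.g. 3–2), it is not an edgeless graph, so tw(G) ≥ 1. Therefore the treewidth is 1.

Treewidth 1.
One such decomposition:
Bags: B1 = {2, 3}  B2 = {2, 5}  B3 = {0, 5}  B4 = {0, 4}  B5 = {1, 4}
Tree: B1–B2, B2–B3, B3–B4, B4–B5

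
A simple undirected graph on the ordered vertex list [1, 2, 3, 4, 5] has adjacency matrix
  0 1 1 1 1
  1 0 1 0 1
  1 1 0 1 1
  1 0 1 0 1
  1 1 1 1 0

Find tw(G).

A width-3 tree decomposition is:
Bags: B1 = {1, 2, 3, 5}  B2 = {1, 3, 4, 5}
Tree: B1–B2
The largest bag has 4 vertices, giving width 3; this decomposition certifies tw(G) ≤ 3. For the lower bound, the 4 vertices {1, 2, 3, 5} are pairwise adjacent, and any tree decomposition puts a clique entirely inside one bag — forcing width ≥ 3. Hence tw(G) = 3 exactly.

3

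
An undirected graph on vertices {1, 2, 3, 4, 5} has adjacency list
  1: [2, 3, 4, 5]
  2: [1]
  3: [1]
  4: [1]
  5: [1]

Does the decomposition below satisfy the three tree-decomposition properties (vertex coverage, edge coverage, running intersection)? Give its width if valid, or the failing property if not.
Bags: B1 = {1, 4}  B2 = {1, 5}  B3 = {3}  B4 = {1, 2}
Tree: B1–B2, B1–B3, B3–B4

No — edge (1,3) lies in no bag.

A tree decomposition must satisfy three properties: every vertex lies in some bag; for every edge, both endpoints lie together in some bag; and for every vertex, the bags containing it form a connected subtree. Here edge (1,3) lies in no bag, so the decomposition is invalid.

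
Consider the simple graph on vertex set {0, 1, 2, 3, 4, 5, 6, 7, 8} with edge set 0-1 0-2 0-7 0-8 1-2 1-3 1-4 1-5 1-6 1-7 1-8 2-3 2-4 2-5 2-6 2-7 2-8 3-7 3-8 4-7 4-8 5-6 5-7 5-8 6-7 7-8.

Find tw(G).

A width-4 tree decomposition is:
Bags: B1 = {1, 2, 5, 7, 8}  B2 = {0, 1, 2, 7, 8}  B3 = {1, 2, 5, 6, 7}  B4 = {1, 2, 3, 7, 8}  B5 = {1, 2, 4, 7, 8}
Tree: B1–B2, B1–B3, B1–B4, B4–B5
Each bag holds 5 vertices, so the decomposition has width 4, which upper-bounds the treewidth. Conversely, {0, 1, 2, 7, 8} is a clique of size 5, and the vertices of any clique must share a bag in every tree decomposition; so some bag has ≥ 5 vertices and tw(G) ≥ 4. The upper and lower bounds meet at 4, so that is the treewidth.

4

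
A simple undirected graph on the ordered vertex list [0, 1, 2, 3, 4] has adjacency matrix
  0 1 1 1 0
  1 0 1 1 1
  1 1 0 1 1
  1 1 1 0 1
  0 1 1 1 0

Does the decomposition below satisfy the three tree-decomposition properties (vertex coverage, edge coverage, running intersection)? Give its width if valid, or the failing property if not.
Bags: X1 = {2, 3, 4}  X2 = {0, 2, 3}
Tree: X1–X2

No — vertex 1 appears in no bag.

A tree decomposition must satisfy three properties: every vertex lies in some bag; for every edge, both endpoints lie together in some bag; and for every vertex, the bags containing it form a connected subtree. Here vertex 1 appears in no bag, so the decomposition is invalid.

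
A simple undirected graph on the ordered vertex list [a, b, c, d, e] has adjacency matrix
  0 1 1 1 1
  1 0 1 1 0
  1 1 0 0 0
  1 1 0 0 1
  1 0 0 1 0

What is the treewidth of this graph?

A width-2 tree decomposition is:
Bags: B1 = {a, b, d}  B2 = {a, d, e}  B3 = {a, b, c}
Tree: B1–B2, B1–B3
Each bag holds 3 vertices, so the decomposition has width 2, which upper-bounds the treewidth. Conversely, {a, d, e} is a clique of size 3, and the vertices of any clique must share a bag in every tree decomposition; so some bag has ≥ 3 vertices and tw(G) ≥ 2. The upper and lower bounds meet at 2, so that is the treewidth.

2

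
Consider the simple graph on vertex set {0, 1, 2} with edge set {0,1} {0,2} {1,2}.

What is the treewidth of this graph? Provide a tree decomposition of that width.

With just one bag of size 3, the width is 3 − 1 = 2, so tw(G) ≤ 2. For the lower bound, the 3 vertices {0, 1, 2} are pairwise adjacent, and any tree decomposition puts a clique entirely inside one bag — forcing width ≥ 2. Combining the bounds, tw(G) = 2.

Treewidth 2.
Bags: B1 = {0, 1, 2}
Tree: (single bag)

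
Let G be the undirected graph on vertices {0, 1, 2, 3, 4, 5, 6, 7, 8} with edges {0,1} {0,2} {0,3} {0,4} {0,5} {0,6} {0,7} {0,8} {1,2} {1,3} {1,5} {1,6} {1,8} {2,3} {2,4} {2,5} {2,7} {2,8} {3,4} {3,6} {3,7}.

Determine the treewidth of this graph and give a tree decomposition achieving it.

Treewidth 3.
Bags: B1 = {0, 1, 3, 6}  B2 = {0, 1, 2, 3}  B3 = {0, 2, 3, 4}  B4 = {0, 1, 2, 5}  B5 = {0, 2, 3, 7}  B6 = {0, 1, 2, 8}
Tree: B1–B2, B2–B3, B2–B4, B2–B5, B2–B6

Every bag has size at most 4, so the width is 4 − 1 = 3 and tw(G) ≤ 3. On the other hand G contains the 4-clique {0, 1, 2, 8}. A clique must lie in a single bag of any decomposition, so no decomposition can have width below 3. Therefore the treewidth is 3.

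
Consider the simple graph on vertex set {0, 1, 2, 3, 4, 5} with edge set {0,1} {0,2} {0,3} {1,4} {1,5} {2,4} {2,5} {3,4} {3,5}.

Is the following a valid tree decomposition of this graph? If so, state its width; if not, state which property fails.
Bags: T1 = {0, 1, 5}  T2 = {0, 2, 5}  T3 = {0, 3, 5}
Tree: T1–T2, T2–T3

No — vertex 4 appears in no bag.

A tree decomposition must satisfy three properties: every vertex lies in some bag; for every edge, both endpoints lie together in some bag; and for every vertex, the bags containing it form a connected subtree. Here vertex 4 appears in no bag, so the decomposition is invalid.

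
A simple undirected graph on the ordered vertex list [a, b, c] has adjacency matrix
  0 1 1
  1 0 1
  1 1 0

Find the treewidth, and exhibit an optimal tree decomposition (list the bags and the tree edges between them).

Treewidth 2.
One such decomposition:
Bags: B1 = {a, b, c}
Tree: (single bag)

With just one bag of size 3, the width is 3 − 1 = 2, so tw(G) ≤ 2. Conversely, {a, b, c} is a clique of size 3, and the vertices of any clique must share a bag in every tree decomposition; so some bag has ≥ 3 vertices and tw(G) ≥ 2. The upper and lower bounds meet at 2, so that is the treewidth.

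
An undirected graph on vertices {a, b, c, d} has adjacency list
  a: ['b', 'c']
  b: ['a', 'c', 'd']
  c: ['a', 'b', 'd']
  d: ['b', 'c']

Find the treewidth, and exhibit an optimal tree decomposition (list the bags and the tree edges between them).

Treewidth 2.
Bags: B1 = {a, b, c}  B2 = {b, c, d}
Tree: B1–B2

Every bag has size at most 3, so the width is 3 − 1 = 2 and tw(G) ≤ 2. On the other hand G contains the 3-clique {b, c, d}. A clique must lie in a single bag of any decomposition, so no decomposition can have width below 2. Combining the bounds, tw(G) = 2.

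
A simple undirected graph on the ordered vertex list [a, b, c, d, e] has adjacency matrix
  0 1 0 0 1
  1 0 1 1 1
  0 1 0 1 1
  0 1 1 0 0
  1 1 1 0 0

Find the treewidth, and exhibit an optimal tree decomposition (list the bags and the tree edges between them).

The largest bag has 3 vertices, giving width 2; this decomposition certifies tw(G) ≤ 2. For the lower bound, the 3 vertices {b, c, d} are pairwise adjacent, and any tree decomposition puts a clique entirely inside one bag — forcing width ≥ 2. Therefore the treewidth is 2.

Treewidth 2.
One optimal decomposition is:
Bags: B1 = {a, b, e}  B2 = {b, c, e}  B3 = {b, c, d}
Tree: B1–B2, B2–B3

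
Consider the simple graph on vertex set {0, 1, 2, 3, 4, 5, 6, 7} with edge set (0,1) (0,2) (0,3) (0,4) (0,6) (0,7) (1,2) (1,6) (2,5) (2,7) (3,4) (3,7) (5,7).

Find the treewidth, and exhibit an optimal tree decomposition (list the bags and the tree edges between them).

The largest bag has 3 vertices, giving width 2; this decomposition certifies tw(G) ≤ 2. On the other hand G contains the 3-clique {0, 1, 2}. A clique must lie in a single bag of any decomposition, so no decomposition can have width below 2. The upper and lower bounds meet at 2, so that is the treewidth.

Treewidth 2.
One optimal decomposition is:
Bags: B1 = {0, 3, 7}  B2 = {0, 2, 7}  B3 = {0, 1, 2}  B4 = {0, 3, 4}  B5 = {0, 1, 6}  B6 = {2, 5, 7}
Tree: B1–B2, B2–B3, B1–B4, B3–B5, B2–B6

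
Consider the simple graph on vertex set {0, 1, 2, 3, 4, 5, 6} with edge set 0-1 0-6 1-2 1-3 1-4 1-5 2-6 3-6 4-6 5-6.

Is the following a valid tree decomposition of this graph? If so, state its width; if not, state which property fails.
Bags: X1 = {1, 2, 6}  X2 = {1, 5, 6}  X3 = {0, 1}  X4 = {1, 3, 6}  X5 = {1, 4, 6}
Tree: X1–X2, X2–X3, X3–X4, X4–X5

A tree decomposition must satisfy three properties: every vertex lies in some bag; for every edge, both endpoints lie together in some bag; and for every vertex, the bags containing it form a connected subtree. Here edge (6,0) lies in no bag, so the decomposition is invalid.

No — edge (6,0) lies in no bag.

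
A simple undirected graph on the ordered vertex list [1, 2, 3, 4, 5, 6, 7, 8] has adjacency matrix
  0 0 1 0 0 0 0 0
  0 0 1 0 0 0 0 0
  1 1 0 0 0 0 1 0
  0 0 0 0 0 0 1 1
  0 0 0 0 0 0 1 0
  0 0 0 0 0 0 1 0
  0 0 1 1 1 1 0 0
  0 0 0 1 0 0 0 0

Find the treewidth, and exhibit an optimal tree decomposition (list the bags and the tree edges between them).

Treewidth 1.
One optimal decomposition is:
Bags: B1 = {6, 7}  B2 = {3, 7}  B3 = {4, 7}  B4 = {4, 8}  B5 = {1, 3}  B6 = {5, 7}  B7 = {2, 3}
Tree: B1–B2, B1–B3, B3–B4, B2–B5, B1–B6, B2–B7

Every bag has size at most 2, so the width is 2 − 1 = 1 and tw(G) ≤ 1. Since G has at least one edge (e.g. 7–6), it is not an edgeless graph, so tw(G) ≥ 1. The upper and lower bounds meet at 1, so that is the treewidth.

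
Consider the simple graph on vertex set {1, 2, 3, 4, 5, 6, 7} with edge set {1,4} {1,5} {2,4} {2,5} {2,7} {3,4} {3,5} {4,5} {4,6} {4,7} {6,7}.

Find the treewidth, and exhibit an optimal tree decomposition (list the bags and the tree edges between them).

Every bag has size at most 3, so the width is 3 − 1 = 2 and tw(G) ≤ 2. On the other hand G contains the 3-clique {1, 4, 5}. A clique must lie in a single bag of any decomposition, so no decomposition can have width below 2. The upper and lower bounds meet at 2, so that is the treewidth.

Treewidth 2.
One such decomposition:
Bags: B1 = {3, 4, 5}  B2 = {2, 4, 5}  B3 = {2, 4, 7}  B4 = {1, 4, 5}  B5 = {4, 6, 7}
Tree: B1–B2, B2–B3, B1–B4, B3–B5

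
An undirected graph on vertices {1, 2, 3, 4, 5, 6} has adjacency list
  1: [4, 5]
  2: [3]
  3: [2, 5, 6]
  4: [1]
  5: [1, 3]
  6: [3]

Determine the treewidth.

A width-1 tree decomposition is:
Bags: B1 = {3, 5}  B2 = {1, 5}  B3 = {3, 6}  B4 = {1, 4}  B5 = {2, 3}
Tree: B1–B2, B1–B3, B2–B4, B3–B5
Each bag holds 2 vertices, so the decomposition has width 1, which upper-bounds the treewidth. Since G has at least one edge (e.g. 3–5), it is not an edgeless graph, so tw(G) ≥ 1. Therefore the treewidth is 1.

1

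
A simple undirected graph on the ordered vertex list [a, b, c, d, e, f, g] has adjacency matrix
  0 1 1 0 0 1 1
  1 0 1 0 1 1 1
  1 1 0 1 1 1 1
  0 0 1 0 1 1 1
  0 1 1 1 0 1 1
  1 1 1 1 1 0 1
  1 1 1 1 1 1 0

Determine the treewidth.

A width-4 tree decomposition is:
Bags: B1 = {a, b, c, f, g}  B2 = {b, c, e, f, g}  B3 = {c, d, e, f, g}
Tree: B1–B2, B2–B3
The largest bag has 5 vertices, giving width 4; this decomposition certifies tw(G) ≤ 4. Conversely, {c, d, e, f, g} is a clique of size 5, and the vertices of any clique must share a bag in every tree decomposition; so some bag has ≥ 5 vertices and tw(G) ≥ 4. The upper and lower bounds meet at 4, so that is the treewidth.

4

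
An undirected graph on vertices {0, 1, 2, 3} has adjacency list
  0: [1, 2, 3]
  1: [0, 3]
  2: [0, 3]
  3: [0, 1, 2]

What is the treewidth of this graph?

2

A width-2 tree decomposition is:
Bags: B1 = {0, 2, 3}  B2 = {0, 1, 3}
Tree: B1–B2
Each bag holds 3 vertices, so the decomposition has width 2, which upper-bounds the treewidth. For the lower bound, the 3 vertices {0, 1, 3} are pairwise adjacent, and any tree decomposition puts a clique entirely inside one bag — forcing width ≥ 2. Therefore the treewidth is 2.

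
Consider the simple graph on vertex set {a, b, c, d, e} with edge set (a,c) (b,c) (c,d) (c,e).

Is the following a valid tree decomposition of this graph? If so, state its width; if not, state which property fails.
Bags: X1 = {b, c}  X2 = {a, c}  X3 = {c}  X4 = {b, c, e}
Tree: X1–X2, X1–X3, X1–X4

No — vertex d appears in no bag.

A tree decomposition must satisfy three properties: every vertex lies in some bag; for every edge, both endpoints lie together in some bag; and for every vertex, the bags containing it form a connected subtree. Here vertex d appears in no bag, so the decomposition is invalid.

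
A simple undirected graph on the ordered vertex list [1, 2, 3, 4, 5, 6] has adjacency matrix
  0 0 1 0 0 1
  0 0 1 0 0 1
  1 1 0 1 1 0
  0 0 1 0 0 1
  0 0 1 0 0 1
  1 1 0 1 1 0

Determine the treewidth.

A width-2 tree decomposition is:
Bags: B1 = {3, 4, 6}  B2 = {2, 3, 6}  B3 = {3, 5, 6}  B4 = {1, 3, 6}
Tree: B1–B2, B2–B3, B3–B4
Each bag holds 3 vertices, so the decomposition has width 2, which upper-bounds the treewidth. For the lower bound, G contains the cycle 6–4–3–2–6, so G is not a forest; only forests have treewidth ≤ 1, hence tw(G) ≥ 2. The upper and lower bounds meet at 2, so that is the treewidth.

2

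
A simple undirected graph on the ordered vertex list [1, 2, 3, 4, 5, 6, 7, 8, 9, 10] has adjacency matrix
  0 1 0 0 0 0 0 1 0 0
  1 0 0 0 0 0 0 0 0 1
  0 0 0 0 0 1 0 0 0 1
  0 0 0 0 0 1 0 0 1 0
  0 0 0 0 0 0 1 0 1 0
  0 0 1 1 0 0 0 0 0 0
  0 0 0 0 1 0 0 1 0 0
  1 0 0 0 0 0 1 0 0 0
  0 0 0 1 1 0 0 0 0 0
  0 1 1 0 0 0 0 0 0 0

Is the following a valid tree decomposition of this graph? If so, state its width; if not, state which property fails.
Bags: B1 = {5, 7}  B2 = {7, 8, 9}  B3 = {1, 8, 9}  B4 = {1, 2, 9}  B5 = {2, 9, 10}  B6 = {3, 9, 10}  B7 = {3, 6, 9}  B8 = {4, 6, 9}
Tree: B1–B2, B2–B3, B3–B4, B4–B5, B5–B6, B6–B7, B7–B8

A tree decomposition must satisfy three properties: every vertex lies in some bag; for every edge, both endpoints lie together in some bag; and for every vertex, the bags containing it form a connected subtree. Here edge (9,5) lies in no bag, so the decomposition is invalid.

No — edge (9,5) lies in no bag.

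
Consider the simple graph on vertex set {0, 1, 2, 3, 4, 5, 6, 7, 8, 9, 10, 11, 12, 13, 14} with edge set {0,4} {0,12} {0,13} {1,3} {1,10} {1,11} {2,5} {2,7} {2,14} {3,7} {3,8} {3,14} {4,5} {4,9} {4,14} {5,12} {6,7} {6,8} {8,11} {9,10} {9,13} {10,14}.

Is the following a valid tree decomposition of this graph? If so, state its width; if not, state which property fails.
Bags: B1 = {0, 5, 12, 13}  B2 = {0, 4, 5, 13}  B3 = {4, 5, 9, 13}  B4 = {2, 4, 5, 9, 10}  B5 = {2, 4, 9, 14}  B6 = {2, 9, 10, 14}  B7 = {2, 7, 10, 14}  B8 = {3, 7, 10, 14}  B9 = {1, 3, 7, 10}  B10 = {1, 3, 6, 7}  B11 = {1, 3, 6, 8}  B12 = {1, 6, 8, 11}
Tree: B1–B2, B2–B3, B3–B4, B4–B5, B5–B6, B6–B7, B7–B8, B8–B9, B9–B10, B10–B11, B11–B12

No — bags containing vertex 10 are not connected in the tree.

A tree decomposition must satisfy three properties: every vertex lies in some bag; for every edge, both endpoints lie together in some bag; and for every vertex, the bags containing it form a connected subtree. Here bags containing vertex 10 are not connected in the tree, so the decomposition is invalid.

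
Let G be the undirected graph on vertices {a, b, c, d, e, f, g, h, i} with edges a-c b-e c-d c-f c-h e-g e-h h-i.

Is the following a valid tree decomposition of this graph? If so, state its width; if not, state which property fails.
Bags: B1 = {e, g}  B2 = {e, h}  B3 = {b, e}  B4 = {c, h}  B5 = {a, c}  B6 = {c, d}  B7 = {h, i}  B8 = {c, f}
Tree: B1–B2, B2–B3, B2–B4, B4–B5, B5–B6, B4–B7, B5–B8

Vertex coverage: the bags together contain {a, b, c, d, e, f, g, h, i}, the full vertex set. Edge coverage: each edge of G has both endpoints in at least one bag. Running intersection: for every vertex, the bags containing it form a connected subtree. All three properties hold, so this is a valid tree decomposition of width max|bag| − 1 = 1, and hence tw(G) ≤ 1.

Yes; width 1.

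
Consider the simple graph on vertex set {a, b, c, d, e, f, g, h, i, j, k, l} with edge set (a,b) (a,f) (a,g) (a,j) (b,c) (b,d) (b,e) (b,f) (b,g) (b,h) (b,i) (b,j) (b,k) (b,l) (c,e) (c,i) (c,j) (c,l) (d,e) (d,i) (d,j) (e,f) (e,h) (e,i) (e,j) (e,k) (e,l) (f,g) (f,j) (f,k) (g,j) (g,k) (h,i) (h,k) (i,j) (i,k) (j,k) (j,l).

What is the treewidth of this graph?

4

A width-4 tree decomposition is:
Bags: B1 = {b, e, f, j, k}  B2 = {b, e, i, j, k}  B3 = {b, c, e, i, j}  B4 = {b, e, h, i, k}  B5 = {b, d, e, i, j}  B6 = {b, f, g, j, k}  B7 = {a, b, f, g, j}  B8 = {b, c, e, j, l}
Tree: B1–B2, B2–B3, B2–B4, B2–B5, B1–B6, B6–B7, B3–B8
The largest bag has 5 vertices, giving width 4; this decomposition certifies tw(G) ≤ 4. Conversely, {a, b, f, g, j} is a clique of size 5, and the vertices of any clique must share a bag in every tree decomposition; so some bag has ≥ 5 vertices and tw(G) ≥ 4. Hence tw(G) = 4 exactly.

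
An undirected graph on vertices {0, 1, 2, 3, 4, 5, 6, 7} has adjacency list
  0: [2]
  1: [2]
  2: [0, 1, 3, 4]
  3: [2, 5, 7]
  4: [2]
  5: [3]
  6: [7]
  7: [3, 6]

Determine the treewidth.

1

A width-1 tree decomposition is:
Bags: B1 = {2, 3}  B2 = {3, 7}  B3 = {1, 2}  B4 = {2, 4}  B5 = {0, 2}  B6 = {6, 7}  B7 = {3, 5}
Tree: B1–B2, B1–B3, B1–B4, B1–B5, B2–B6, B2–B7
The largest bag has 2 vertices, giving width 1; this decomposition certifies tw(G) ≤ 1. Any graph with an edge has treewidth ≥ 1, and G has the edge 2–3. Therefore the treewidth is 1.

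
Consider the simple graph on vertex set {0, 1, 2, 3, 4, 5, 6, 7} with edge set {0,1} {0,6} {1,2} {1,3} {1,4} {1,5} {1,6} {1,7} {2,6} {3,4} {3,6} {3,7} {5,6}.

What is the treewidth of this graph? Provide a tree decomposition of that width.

Treewidth 2.
Bags: B1 = {1, 3, 6}  B2 = {1, 3, 7}  B3 = {0, 1, 6}  B4 = {1, 3, 4}  B5 = {1, 2, 6}  B6 = {1, 5, 6}
Tree: B1–B2, B1–B3, B1–B4, B3–B5, B1–B6

Every bag has size at most 3, so the width is 3 − 1 = 2 and tw(G) ≤ 2. Conversely, {1, 3, 4} is a clique of size 3, and the vertices of any clique must share a bag in every tree decomposition; so some bag has ≥ 3 vertices and tw(G) ≥ 2. Therefore the treewidth is 2.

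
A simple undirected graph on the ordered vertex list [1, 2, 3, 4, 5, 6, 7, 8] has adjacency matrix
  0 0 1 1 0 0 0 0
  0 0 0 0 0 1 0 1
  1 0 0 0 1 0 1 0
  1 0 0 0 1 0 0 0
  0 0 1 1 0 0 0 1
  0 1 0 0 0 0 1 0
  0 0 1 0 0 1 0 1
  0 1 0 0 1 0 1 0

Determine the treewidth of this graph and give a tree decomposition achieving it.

The largest bag has 3 vertices, giving width 2; this decomposition certifies tw(G) ≤ 2. Since 1–4–5–3–1 is a cycle in G, G is not acyclic. Forests are exactly the graphs of treewidth ≤ 1, so tw(G) ≥ 2. Therefore the treewidth is 2.

Treewidth 2.
One optimal decomposition is:
Bags: B1 = {1, 3, 4}  B2 = {3, 4, 5}  B3 = {3, 5, 7}  B4 = {5, 7, 8}  B5 = {6, 7, 8}  B6 = {2, 6, 8}
Tree: B1–B2, B2–B3, B3–B4, B4–B5, B5–B6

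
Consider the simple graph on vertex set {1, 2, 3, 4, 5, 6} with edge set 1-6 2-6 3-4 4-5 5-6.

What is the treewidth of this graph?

A width-1 tree decomposition is:
Bags: B1 = {1, 6}  B2 = {5, 6}  B3 = {4, 5}  B4 = {3, 4}  B5 = {2, 6}
Tree: B1–B2, B2–B3, B3–B4, B2–B5
Each bag holds 2 vertices, so the decomposition has width 1, which upper-bounds the treewidth. Any graph with an edge has treewidth ≥ 1, and G has the edge 1–6. Therefore the treewidth is 1.

1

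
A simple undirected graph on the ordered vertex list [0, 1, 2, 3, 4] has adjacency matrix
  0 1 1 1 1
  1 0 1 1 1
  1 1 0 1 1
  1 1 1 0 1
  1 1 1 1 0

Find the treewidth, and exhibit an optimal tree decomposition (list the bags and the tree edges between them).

Treewidth 4.
One optimal decomposition is:
Bags: B1 = {0, 1, 2, 3, 4}
Tree: (single bag)

With just one bag of size 5, the width is 5 − 1 = 4, so tw(G) ≤ 4. For the lower bound, the 5 vertices {0, 1, 2, 3, 4} are pairwise adjacent, and any tree decomposition puts a clique entirely inside one bag — forcing width ≥ 4. Therefore the treewidth is 4.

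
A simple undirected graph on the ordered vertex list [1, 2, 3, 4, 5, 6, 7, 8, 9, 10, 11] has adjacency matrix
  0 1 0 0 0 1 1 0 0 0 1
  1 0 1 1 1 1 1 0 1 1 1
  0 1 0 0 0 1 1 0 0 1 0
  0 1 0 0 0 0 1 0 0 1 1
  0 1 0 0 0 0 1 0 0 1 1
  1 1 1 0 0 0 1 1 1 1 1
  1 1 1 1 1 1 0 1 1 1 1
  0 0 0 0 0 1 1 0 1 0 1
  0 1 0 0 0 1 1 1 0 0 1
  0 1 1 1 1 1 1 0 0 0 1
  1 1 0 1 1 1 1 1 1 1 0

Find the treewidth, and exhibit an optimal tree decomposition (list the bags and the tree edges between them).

Treewidth 4.
One optimal decomposition is:
Bags: B1 = {1, 2, 6, 7, 11}  B2 = {2, 6, 7, 10, 11}  B3 = {2, 3, 6, 7, 10}  B4 = {2, 6, 7, 9, 11}  B5 = {2, 4, 7, 10, 11}  B6 = {6, 7, 8, 9, 11}  B7 = {2, 5, 7, 10, 11}
Tree: B1–B2, B2–B3, B2–B4, B2–B5, B4–B6, B2–B7

Each bag holds 5 vertices, so the decomposition has width 4, which upper-bounds the treewidth. Conversely, {6, 7, 8, 9, 11} is a clique of size 5, and the vertices of any clique must share a bag in every tree decomposition; so some bag has ≥ 5 vertices and tw(G) ≥ 4. The upper and lower bounds meet at 4, so that is the treewidth.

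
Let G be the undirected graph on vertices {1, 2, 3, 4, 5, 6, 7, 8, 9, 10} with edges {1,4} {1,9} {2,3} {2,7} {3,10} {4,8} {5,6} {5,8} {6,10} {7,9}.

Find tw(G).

2

A width-2 tree decomposition is:
Bags: B1 = {5, 6, 8}  B2 = {6, 8, 10}  B3 = {3, 8, 10}  B4 = {2, 3, 8}  B5 = {2, 7, 8}  B6 = {7, 8, 9}  B7 = {1, 8, 9}  B8 = {1, 4, 8}
Tree: B1–B2, B2–B3, B3–B4, B4–B5, B5–B6, B6–B7, B7–B8
Every bag has size at most 3, so the width is 3 − 1 = 2 and tw(G) ≤ 2. The edges 8–5–6–10–3–2–7–9–1–4–8 form a cycle, so G is not a tree and its treewidth is at least 2. Hence tw(G) = 2 exactly.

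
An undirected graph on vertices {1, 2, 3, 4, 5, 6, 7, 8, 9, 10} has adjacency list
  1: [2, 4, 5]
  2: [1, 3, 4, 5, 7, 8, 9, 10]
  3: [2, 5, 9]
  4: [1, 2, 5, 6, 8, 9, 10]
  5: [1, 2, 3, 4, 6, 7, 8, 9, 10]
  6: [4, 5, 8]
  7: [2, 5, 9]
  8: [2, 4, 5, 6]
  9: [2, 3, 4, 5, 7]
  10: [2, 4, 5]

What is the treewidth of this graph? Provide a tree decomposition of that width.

Treewidth 3.
One such decomposition:
Bags: B1 = {2, 4, 5, 8}  B2 = {4, 5, 6, 8}  B3 = {2, 4, 5, 9}  B4 = {2, 3, 5, 9}  B5 = {2, 5, 7, 9}  B6 = {1, 2, 4, 5}  B7 = {2, 4, 5, 10}
Tree: B1–B2, B1–B3, B3–B4, B3–B5, B3–B6, B1–B7

The largest bag has 4 vertices, giving width 3; this decomposition certifies tw(G) ≤ 3. For the lower bound, the 4 vertices {2, 3, 5, 9} are pairwise adjacent, and any tree decomposition puts a clique entirely inside one bag — forcing width ≥ 3. Combining the bounds, tw(G) = 3.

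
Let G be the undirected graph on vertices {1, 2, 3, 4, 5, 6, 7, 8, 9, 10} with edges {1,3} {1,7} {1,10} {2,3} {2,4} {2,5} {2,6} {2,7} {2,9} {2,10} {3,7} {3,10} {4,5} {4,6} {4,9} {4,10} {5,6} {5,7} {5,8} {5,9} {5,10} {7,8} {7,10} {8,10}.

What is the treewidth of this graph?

3

A width-3 tree decomposition is:
Bags: B1 = {2, 5, 7, 10}  B2 = {2, 4, 5, 10}  B3 = {2, 4, 5, 6}  B4 = {5, 7, 8, 10}  B5 = {2, 3, 7, 10}  B6 = {1, 3, 7, 10}  B7 = {2, 4, 5, 9}
Tree: B1–B2, B2–B3, B1–B4, B1–B5, B5–B6, B3–B7
Each bag holds 4 vertices, so the decomposition has width 3, which upper-bounds the treewidth. On the other hand G contains the 4-clique {5, 7, 8, 10}. A clique must lie in a single bag of any decomposition, so no decomposition can have width below 3. Combining the bounds, tw(G) = 3.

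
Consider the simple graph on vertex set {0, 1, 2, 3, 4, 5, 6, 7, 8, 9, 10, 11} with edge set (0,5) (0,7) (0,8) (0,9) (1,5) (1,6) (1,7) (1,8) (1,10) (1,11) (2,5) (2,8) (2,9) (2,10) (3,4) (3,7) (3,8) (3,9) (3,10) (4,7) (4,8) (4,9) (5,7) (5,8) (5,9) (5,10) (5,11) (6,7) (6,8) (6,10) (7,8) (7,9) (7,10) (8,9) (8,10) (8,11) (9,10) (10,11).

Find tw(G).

4

A width-4 tree decomposition is:
Bags: B1 = {5, 7, 8, 9, 10}  B2 = {1, 5, 7, 8, 10}  B3 = {0, 5, 7, 8, 9}  B4 = {3, 7, 8, 9, 10}  B5 = {1, 6, 7, 8, 10}  B6 = {3, 4, 7, 8, 9}  B7 = {1, 5, 8, 10, 11}  B8 = {2, 5, 8, 9, 10}
Tree: B1–B2, B1–B3, B1–B4, B2–B5, B4–B6, B2–B7, B1–B8
Every bag has size at most 5, so the width is 5 − 1 = 4 and tw(G) ≤ 4. Conversely, {2, 5, 8, 9, 10} is a clique of size 5, and the vertices of any clique must share a bag in every tree decomposition; so some bag has ≥ 5 vertices and tw(G) ≥ 4. Hence tw(G) = 4 exactly.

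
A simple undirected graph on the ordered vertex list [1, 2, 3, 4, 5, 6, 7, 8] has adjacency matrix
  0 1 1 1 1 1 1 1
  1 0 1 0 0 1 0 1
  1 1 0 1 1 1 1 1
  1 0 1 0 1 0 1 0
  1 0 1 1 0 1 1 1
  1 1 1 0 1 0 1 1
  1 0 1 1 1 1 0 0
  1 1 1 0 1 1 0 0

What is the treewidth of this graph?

A width-4 tree decomposition is:
Bags: B1 = {1, 3, 5, 6, 8}  B2 = {1, 3, 5, 6, 7}  B3 = {1, 3, 4, 5, 7}  B4 = {1, 2, 3, 6, 8}
Tree: B1–B2, B2–B3, B1–B4
The largest bag has 5 vertices, giving width 4; this decomposition certifies tw(G) ≤ 4. Conversely, {1, 2, 3, 6, 8} is a clique of size 5, and the vertices of any clique must share a bag in every tree decomposition; so some bag has ≥ 5 vertices and tw(G) ≥ 4. Therefore the treewidth is 4.

4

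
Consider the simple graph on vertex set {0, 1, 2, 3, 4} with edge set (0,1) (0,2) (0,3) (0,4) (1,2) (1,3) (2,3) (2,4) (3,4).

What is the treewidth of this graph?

A width-3 tree decomposition is:
Bags: B1 = {0, 1, 2, 3}  B2 = {0, 2, 3, 4}
Tree: B1–B2
The largest bag has 4 vertices, giving width 3; this decomposition certifies tw(G) ≤ 3. For the lower bound, the 4 vertices {0, 1, 2, 3} are pairwise adjacent, and any tree decomposition puts a clique entirely inside one bag — forcing width ≥ 3. Therefore the treewidth is 3.

3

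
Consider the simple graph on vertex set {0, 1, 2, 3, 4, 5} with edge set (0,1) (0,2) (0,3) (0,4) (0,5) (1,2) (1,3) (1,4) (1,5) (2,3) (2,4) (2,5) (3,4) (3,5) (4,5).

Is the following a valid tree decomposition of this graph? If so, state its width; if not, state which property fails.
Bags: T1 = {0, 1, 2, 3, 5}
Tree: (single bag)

A tree decomposition must satisfy three properties: every vertex lies in some bag; for every edge, both endpoints lie together in some bag; and for every vertex, the bags containing it form a connected subtree. Here vertex 4 appears in no bag, so the decomposition is invalid.

No — vertex 4 appears in no bag.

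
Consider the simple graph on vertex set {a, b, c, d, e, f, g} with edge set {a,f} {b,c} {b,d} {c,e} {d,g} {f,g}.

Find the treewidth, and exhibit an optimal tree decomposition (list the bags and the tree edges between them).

Each bag holds 2 vertices, so the decomposition has width 1, which upper-bounds the treewidth. Any graph with an edge has treewidth ≥ 1, and G has the edge e–c. Hence tw(G) = 1 exactly.

Treewidth 1.
One such decomposition:
Bags: B1 = {c, e}  B2 = {b, c}  B3 = {b, d}  B4 = {d, g}  B5 = {f, g}  B6 = {a, f}
Tree: B1–B2, B2–B3, B3–B4, B4–B5, B5–B6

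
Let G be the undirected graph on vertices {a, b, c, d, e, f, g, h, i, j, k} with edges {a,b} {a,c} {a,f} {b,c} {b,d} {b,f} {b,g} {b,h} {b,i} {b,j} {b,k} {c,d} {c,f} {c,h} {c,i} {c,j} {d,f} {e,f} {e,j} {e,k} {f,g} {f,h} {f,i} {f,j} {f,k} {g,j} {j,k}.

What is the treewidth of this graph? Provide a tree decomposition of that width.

Treewidth 3.
One optimal decomposition is:
Bags: B1 = {a, b, c, f}  B2 = {b, c, f, h}  B3 = {b, c, f, j}  B4 = {b, c, d, f}  B5 = {b, f, j, k}  B6 = {e, f, j, k}  B7 = {b, f, g, j}  B8 = {b, c, f, i}
Tree: B1–B2, B1–B3, B1–B4, B3–B5, B5–B6, B5–B7, B1–B8

The largest bag has 4 vertices, giving width 3; this decomposition certifies tw(G) ≤ 3. On the other hand G contains the 4-clique {e, f, j, k}. A clique must lie in a single bag of any decomposition, so no decomposition can have width below 3. Therefore the treewidth is 3.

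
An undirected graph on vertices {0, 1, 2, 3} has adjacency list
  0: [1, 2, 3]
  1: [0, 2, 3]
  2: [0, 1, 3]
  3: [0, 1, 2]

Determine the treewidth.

3

A width-3 tree decomposition is:
Bags: B1 = {0, 1, 2, 3}
Tree: (single bag)
With just one bag of size 4, the width is 4 − 1 = 3, so tw(G) ≤ 3. For the lower bound, the 4 vertices {0, 1, 2, 3} are pairwise adjacent, and any tree decomposition puts a clique entirely inside one bag — forcing width ≥ 3. Combining the bounds, tw(G) = 3.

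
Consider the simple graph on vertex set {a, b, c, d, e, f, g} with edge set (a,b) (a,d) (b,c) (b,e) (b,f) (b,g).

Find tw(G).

1

A width-1 tree decomposition is:
Bags: B1 = {b, e}  B2 = {b, c}  B3 = {b, f}  B4 = {b, g}  B5 = {a, b}  B6 = {a, d}
Tree: B1–B2, B1–B3, B2–B4, B4–B5, B5–B6
Every bag has size at most 2, so the width is 2 − 1 = 1 and tw(G) ≤ 1. Any graph with an edge has treewidth ≥ 1, and G has the edge b–e. Combining the bounds, tw(G) = 1.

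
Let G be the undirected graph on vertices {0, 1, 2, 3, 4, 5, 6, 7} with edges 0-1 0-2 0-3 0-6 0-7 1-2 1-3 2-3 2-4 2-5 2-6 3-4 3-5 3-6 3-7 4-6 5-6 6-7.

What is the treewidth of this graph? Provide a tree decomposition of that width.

The largest bag has 4 vertices, giving width 3; this decomposition certifies tw(G) ≤ 3. For the lower bound, the 4 vertices {0, 1, 2, 3} are pairwise adjacent, and any tree decomposition puts a clique entirely inside one bag — forcing width ≥ 3. Therefore the treewidth is 3.

Treewidth 3.
One optimal decomposition is:
Bags: B1 = {2, 3, 4, 6}  B2 = {0, 2, 3, 6}  B3 = {2, 3, 5, 6}  B4 = {0, 3, 6, 7}  B5 = {0, 1, 2, 3}
Tree: B1–B2, B2–B3, B2–B4, B2–B5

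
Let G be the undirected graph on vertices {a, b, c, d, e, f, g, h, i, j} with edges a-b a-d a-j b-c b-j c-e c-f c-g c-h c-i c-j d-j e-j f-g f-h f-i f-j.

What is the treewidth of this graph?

2

A width-2 tree decomposition is:
Bags: B1 = {c, f, j}  B2 = {c, f, g}  B3 = {b, c, j}  B4 = {c, f, h}  B5 = {a, b, j}  B6 = {c, e, j}  B7 = {c, f, i}  B8 = {a, d, j}
Tree: B1–B2, B1–B3, B1–B4, B3–B5, B3–B6, B2–B7, B5–B8
Every bag has size at most 3, so the width is 3 − 1 = 2 and tw(G) ≤ 2. Conversely, {a, d, j} is a clique of size 3, and the vertices of any clique must share a bag in every tree decomposition; so some bag has ≥ 3 vertices and tw(G) ≥ 2. Therefore the treewidth is 2.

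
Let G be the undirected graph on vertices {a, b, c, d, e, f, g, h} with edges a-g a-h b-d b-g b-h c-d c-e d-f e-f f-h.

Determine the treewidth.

2

A width-2 tree decomposition is:
Bags: B1 = {c, e, f}  B2 = {c, d, f}  B3 = {d, f, h}  B4 = {b, d, h}  B5 = {a, b, h}  B6 = {a, b, g}
Tree: B1–B2, B2–B3, B3–B4, B4–B5, B5–B6
Every bag has size at most 3, so the width is 3 − 1 = 2 and tw(G) ≤ 2. Since e–c–d–f–e is a cycle in G, G is not acyclic. Forests are exactly the graphs of treewidth ≤ 1, so tw(G) ≥ 2. Therefore the treewidth is 2.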